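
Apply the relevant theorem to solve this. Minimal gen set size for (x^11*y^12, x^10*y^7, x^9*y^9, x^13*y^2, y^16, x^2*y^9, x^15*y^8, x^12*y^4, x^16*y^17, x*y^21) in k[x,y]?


Remove redundant (divisible by others).
x^9*y^9 redundant.
x^15*y^8 redundant.
x*y^21 redundant.
x^11*y^12 redundant.
x^16*y^17 redundant.
Min: x^13*y^2, x^12*y^4, x^10*y^7, x^2*y^9, y^16
Count=5


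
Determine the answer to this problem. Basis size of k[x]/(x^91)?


Basis: 1,x,...,x^90
dim=91


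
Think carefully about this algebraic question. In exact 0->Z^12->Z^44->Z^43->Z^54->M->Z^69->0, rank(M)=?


Alt sum=0:
(-1)^0*12 + (-1)^1*44 + (-1)^2*43 + (-1)^3*54 + (-1)^4*? + (-1)^5*69=0
rank(M)=112


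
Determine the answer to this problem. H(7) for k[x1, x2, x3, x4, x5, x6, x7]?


C(d+n-1,n-1)=C(13,6)=1716


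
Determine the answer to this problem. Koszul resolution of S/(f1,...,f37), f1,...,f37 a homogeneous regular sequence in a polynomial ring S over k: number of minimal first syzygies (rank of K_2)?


Regular sequence => Koszul complex is the minimal free resolution.
Syz_1 minimally generated by Koszul relations f_i*e_j - f_j*e_i (i<j): mu(Syz_1) = beta_2 = C(m,2) = m(m-1)/2
m=37
37*36/2 = 666


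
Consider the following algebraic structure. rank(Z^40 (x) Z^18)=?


rank(M(x)N) = rank(M)*rank(N)
40*18 = 720


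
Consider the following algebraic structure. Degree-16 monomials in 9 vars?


C(d+n-1,n-1)=C(24,8)=735471


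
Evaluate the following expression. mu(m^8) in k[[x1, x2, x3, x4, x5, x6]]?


C(n+d-1,d)=C(13,8)=1287


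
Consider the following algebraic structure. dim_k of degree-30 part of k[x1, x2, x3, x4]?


C(d+n-1,n-1)=C(33,3)=5456


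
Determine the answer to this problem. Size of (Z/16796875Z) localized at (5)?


5-primary part: 16796875=5^8*43
Size=5^8=390625


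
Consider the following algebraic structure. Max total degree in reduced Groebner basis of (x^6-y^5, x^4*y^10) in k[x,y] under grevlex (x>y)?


LT(f1)=x^6, LT(f2)=x^4y^10, lcm=x^6y^10
S(f1,f2) = y^10*f1 - x^2*f2 = -y^15
Reduced GB = {f1, f2, y^15}; degrees 6, 14, 15
Max = 15


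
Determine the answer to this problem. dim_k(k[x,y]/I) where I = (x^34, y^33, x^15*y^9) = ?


k[x,y]/I, I = (x^34, y^33, x^15*y^9)
Rect: 34x33=1122. Corner: (34-15)x(33-9)=456.
dim = 1122-456 = 666


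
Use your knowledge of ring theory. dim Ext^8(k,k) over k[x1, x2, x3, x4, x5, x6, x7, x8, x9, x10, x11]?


C(n,i)=C(11,8)=165


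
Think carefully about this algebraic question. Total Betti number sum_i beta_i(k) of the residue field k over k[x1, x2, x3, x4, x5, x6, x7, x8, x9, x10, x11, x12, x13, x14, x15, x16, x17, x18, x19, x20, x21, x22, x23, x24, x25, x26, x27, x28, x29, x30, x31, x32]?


Koszul resolution: beta_i(k)=C(n,i), n=32
sum_i C(32,i) = 2^32 = 4294967296


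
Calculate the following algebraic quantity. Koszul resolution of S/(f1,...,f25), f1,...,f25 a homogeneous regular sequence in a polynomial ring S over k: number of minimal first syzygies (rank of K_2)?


Regular sequence => Koszul complex is the minimal free resolution.
Syz_1 minimally generated by Koszul relations f_i*e_j - f_j*e_i (i<j): mu(Syz_1) = beta_2 = C(m,2) = m(m-1)/2
m=25
25*24/2 = 300


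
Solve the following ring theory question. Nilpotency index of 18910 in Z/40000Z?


18910^k mod 40000:
k=1: 18910
k=2: 28100
k=3: 11000
k=4: 10000
k=5: 20000
k=6: 0
First zero at k = 6


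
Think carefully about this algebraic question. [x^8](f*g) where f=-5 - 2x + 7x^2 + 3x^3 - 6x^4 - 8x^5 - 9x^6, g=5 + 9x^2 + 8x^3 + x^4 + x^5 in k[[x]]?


[x^8] = sum a_i*b_j, i+j=8
  3*1=3
  -6*1=-6
  -8*8=-64
  -9*9=-81
Sum=-148


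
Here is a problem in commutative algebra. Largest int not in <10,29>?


gcd(10,29)=1 => F=ab-a-b=10*29-10-29=290-39=251


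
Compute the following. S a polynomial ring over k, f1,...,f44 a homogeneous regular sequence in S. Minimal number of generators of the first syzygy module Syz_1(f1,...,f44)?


Regular sequence => Koszul complex is the minimal free resolution.
Syz_1 minimally generated by Koszul relations f_i*e_j - f_j*e_i (i<j): mu(Syz_1) = beta_2 = C(m,2) = m(m-1)/2
m=44
44*43/2 = 946


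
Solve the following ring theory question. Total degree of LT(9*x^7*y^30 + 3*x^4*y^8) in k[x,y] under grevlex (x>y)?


LT: 9*x^7*y^30
deg_x=7, deg_y=30
Total=7+30=37


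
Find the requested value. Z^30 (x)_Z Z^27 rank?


rank(M(x)N) = rank(M)*rank(N)
30*27 = 810


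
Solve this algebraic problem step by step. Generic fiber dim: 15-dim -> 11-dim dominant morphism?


dim(fiber)=dim(X)-dim(Y)=15-11=4


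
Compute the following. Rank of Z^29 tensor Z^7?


rank(M(x)N) = rank(M)*rank(N)
29*7 = 203


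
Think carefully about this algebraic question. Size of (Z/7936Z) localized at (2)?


2-primary part: 7936=2^8*31
Size=2^8=256


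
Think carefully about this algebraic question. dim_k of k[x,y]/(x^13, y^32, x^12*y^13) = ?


k[x,y]/I, I = (x^13, y^32, x^12*y^13)
Rect: 13x32=416. Corner: (13-12)x(32-13)=19.
dim = 416-19 = 397


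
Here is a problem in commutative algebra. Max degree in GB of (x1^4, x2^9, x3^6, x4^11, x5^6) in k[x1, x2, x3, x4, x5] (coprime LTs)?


Pure powers, coprime LTs => already GB.
Degrees: 4, 9, 6, 11, 6
Max=11


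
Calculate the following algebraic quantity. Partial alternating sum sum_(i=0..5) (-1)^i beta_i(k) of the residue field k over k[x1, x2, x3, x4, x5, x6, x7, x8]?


Koszul resolution: beta_i(k)=C(n,i), n=8
sum_(i=0..p) (-1)^i C(n,i) = (-1)^p C(n-1,p)
(-1)^5*C(7,5) = (-1)^5*21 = -21


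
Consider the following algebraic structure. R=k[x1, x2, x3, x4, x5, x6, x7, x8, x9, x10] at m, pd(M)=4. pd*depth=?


pd+depth=10
depth=10-4=6
pd*depth=4*6=24


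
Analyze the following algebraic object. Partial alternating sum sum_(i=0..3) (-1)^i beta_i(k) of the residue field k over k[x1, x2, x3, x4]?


Koszul resolution: beta_i(k)=C(n,i), n=4
sum_(i=0..p) (-1)^i C(n,i) = (-1)^p C(n-1,p)
(-1)^3*C(3,3) = (-1)^3*1 = -1


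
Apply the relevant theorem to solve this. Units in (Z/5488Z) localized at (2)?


Local ring = Z/16Z.
phi(16) = 2^3*(2-1) = 8


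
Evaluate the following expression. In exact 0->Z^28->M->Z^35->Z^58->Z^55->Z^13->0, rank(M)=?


Alt sum=0:
(-1)^0*28 + (-1)^1*? + (-1)^2*35 + (-1)^3*58 + (-1)^4*55 + (-1)^5*13=0
rank(M)=47


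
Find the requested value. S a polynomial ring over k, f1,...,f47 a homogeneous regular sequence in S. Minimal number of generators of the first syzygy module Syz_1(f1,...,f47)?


Regular sequence => Koszul complex is the minimal free resolution.
Syz_1 minimally generated by Koszul relations f_i*e_j - f_j*e_i (i<j): mu(Syz_1) = beta_2 = C(m,2) = m(m-1)/2
m=47
47*46/2 = 1081


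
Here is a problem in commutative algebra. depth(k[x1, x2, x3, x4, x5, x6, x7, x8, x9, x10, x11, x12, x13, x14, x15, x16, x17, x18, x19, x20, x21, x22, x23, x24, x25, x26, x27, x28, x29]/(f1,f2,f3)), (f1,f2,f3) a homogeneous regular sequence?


depth(R)=29
depth(R/I)=29-3=26


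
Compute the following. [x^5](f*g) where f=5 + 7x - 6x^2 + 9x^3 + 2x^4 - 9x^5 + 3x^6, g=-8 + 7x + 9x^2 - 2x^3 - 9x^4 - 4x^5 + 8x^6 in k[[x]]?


[x^5] = sum a_i*b_j, i+j=5
  5*-4=-20
  7*-9=-63
  -6*-2=12
  9*9=81
  2*7=14
  -9*-8=72
Sum=96


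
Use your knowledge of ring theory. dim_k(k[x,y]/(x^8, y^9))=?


Basis: x^i*y^j, i<8, j<9
8*9=72


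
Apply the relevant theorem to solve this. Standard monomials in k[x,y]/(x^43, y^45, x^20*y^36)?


k[x,y]/I, I = (x^43, y^45, x^20*y^36)
Rect: 43x45=1935. Corner: (43-20)x(45-36)=207.
dim = 1935-207 = 1728


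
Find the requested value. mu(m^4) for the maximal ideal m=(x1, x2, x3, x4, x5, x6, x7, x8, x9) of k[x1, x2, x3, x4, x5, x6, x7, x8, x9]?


Graded Nakayama: mu(m^d) = dim_k (m^d/m^(d+1)) = #degree-4 monomials in 9 vars
C(n+d-1,d)=C(12,4)=495


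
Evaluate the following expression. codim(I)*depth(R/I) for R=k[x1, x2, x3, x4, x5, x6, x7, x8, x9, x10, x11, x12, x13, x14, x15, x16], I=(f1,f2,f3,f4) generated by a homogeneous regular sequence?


codim=4, depth=dim(R/I)=16-4=12
Product=4*12=48


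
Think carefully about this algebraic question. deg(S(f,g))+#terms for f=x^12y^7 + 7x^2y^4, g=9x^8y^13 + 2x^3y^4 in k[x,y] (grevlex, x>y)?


LT(f)=x^12y^7, LT(g)=9x^8y^13
lcm(LM)=x^12y^13
S(f,g) (scaled by 9 to clear denominators) = 9y^6*f - x^4*g = 63x^2y^10 - 2x^7y^4
2 terms, deg 12.
12+2=14


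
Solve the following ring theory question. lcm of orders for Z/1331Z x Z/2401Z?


Exponent = lcm of the cyclic orders; pairwise coprime => product.
11^3*7^4=1331*2401=3195731


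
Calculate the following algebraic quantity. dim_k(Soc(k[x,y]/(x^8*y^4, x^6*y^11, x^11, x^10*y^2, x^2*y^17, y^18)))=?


Socle = ann(m) = span of standard monomials u with x*u, y*u in I (staircase corners).
Minimal generators: x^11, x^10*y^2, x^8*y^4, x^6*y^11, x^2*y^17, y^18
Corners: xy^17, x^5y^16, x^7y^10, x^9y^3, x^10y
Socle dim=5


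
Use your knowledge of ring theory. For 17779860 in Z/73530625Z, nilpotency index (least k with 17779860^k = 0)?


17779860^k mod 73530625:
k=1: 17779860
k=2: 43905225
k=3: 64784125
k=4: 64526875
k=5: 21008750
k=6: 0
First zero at k = 6


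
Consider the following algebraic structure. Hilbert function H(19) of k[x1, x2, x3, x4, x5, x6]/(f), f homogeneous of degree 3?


C(24,5)-C(21,5)=42504-20349=22155


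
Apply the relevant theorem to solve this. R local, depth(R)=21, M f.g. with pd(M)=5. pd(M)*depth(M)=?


pd+depth=21
depth=21-5=16
pd*depth=5*16=80


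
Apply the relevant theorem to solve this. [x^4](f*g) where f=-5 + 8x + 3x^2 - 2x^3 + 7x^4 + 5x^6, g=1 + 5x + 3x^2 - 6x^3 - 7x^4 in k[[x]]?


[x^4] = sum a_i*b_j, i+j=4
  -5*-7=35
  8*-6=-48
  3*3=9
  -2*5=-10
  7*1=7
Sum=-7


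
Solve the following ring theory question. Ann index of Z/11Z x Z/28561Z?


Exponent = lcm of the cyclic orders; pairwise coprime => product.
11^1*13^4=11*28561=314171


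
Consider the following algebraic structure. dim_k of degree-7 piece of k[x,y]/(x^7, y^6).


k[x,y], I = (x^7, y^6), d = 7
Need i < 7 and d-i < 6.
Range: 2 <= i <= 6.
H(7) = 5


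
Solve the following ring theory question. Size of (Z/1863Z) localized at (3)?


3-primary part: 1863=3^4*23
Size=3^4=81


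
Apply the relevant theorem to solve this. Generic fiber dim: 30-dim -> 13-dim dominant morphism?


dim(fiber)=dim(X)-dim(Y)=30-13=17


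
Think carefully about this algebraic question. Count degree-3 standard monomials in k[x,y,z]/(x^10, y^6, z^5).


Need i<10, j<6, k<5 with i+j+k=3.
For each i, j ranges over max(0,3-i-4)..min(5,3-i):
  i=0: j in [0,3] -> 4
  i=1: j in [0,2] -> 3
  i=2: j in [0,1] -> 2
  i=3: j in [0,0] -> 1
H(3) = 4+3+2+1 = 10


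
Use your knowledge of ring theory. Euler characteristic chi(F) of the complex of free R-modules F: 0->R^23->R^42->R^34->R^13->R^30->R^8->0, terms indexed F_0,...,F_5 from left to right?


chi = sum (-1)^i * rank:
(-1)^0*23=23
(-1)^1*42=-42
(-1)^2*34=34
(-1)^3*13=-13
(-1)^4*30=30
(-1)^5*8=-8
chi=24


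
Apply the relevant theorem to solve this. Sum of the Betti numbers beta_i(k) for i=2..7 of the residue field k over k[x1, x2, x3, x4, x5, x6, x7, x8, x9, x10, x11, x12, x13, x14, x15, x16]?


Koszul resolution: beta_i(k)=C(n,i), n=16
C(16,2)=120, C(16,3)=560, C(16,4)=1820, C(16,5)=4368, C(16,6)=8008, C(16,7)=11440
Sum=26316


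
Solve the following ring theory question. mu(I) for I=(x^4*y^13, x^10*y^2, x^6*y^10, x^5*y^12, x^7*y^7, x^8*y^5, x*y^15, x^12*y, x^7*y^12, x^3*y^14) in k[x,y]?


Remove redundant (divisible by others).
x^7*y^12 redundant.
Min: x^12*y, x^10*y^2, x^8*y^5, x^7*y^7, x^6*y^10, x^5*y^12, x^4*y^13, x^3*y^14, x*y^15
Count=9


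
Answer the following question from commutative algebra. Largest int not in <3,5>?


gcd(3,5)=1 => F=ab-a-b=3*5-3-5=15-8=7


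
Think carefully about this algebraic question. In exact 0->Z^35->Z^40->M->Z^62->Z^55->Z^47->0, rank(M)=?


Alt sum=0:
(-1)^0*35 + (-1)^1*40 + (-1)^2*? + (-1)^3*62 + (-1)^4*55 + (-1)^5*47=0
rank(M)=59


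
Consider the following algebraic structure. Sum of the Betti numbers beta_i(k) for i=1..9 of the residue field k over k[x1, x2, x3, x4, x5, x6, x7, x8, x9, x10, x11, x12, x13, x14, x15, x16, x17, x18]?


Koszul resolution: beta_i(k)=C(n,i), n=18
C(18,1)=18, C(18,2)=153, C(18,3)=816, C(18,4)=3060, C(18,5)=8568, C(18,6)=18564, C(18,7)=31824, C(18,8)=43758, C(18,9)=48620
Sum=155381


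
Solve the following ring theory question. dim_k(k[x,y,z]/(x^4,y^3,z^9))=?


Basis: x^iy^jz^k, i<4,j<3,k<9
4*3*9=108


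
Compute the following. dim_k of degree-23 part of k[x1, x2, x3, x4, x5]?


C(d+n-1,n-1)=C(27,4)=17550


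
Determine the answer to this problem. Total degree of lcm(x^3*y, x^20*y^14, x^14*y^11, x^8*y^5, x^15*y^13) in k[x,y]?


lcm = componentwise max:
x: max(3,20,14,8,15)=20
y: max(1,14,11,5,13)=14
Total=20+14=34


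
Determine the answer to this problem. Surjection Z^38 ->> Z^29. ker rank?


rank(ker) = 38-29 = 9


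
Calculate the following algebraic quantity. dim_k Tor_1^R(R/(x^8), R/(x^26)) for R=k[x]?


Tor_1(R/I,R/J)=(I cap J)/IJ=(x^26)/(x^34)
dim=34-26=min(8,26)=8


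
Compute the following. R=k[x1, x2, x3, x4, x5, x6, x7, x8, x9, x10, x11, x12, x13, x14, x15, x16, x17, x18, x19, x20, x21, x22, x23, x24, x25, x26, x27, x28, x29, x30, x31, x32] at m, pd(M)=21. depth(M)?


pd+depth=depth(R)=32
depth=32-21=11


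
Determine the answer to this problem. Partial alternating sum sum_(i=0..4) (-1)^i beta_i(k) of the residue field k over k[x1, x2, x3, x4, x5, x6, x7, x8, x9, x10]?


Koszul resolution: beta_i(k)=C(n,i), n=10
sum_(i=0..p) (-1)^i C(n,i) = (-1)^p C(n-1,p)
(-1)^4*C(9,4) = (-1)^4*126 = 126


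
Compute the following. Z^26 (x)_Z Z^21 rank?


rank(M(x)N) = rank(M)*rank(N)
26*21 = 546


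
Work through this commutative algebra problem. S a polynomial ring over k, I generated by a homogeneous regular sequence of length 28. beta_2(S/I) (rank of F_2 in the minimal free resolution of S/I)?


Regular sequence => Koszul complex is the minimal free resolution.
Syz_1 minimally generated by Koszul relations f_i*e_j - f_j*e_i (i<j): mu(Syz_1) = beta_2 = C(m,2) = m(m-1)/2
m=28
28*27/2 = 378


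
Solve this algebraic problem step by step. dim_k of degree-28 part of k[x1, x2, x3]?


C(d+n-1,n-1)=C(30,2)=435


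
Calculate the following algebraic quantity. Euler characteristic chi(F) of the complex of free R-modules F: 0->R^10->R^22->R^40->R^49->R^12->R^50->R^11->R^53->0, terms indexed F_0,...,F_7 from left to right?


chi = sum (-1)^i * rank:
(-1)^0*10=10
(-1)^1*22=-22
(-1)^2*40=40
(-1)^3*49=-49
(-1)^4*12=12
(-1)^5*50=-50
(-1)^6*11=11
(-1)^7*53=-53
chi=-101


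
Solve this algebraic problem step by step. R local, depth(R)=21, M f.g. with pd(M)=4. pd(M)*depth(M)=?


pd+depth=21
depth=21-4=17
pd*depth=4*17=68


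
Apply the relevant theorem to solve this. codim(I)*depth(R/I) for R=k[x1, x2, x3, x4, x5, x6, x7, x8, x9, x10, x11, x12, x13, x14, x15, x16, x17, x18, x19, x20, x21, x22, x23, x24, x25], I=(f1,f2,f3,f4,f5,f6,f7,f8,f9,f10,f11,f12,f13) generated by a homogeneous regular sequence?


codim=13, depth=dim(R/I)=25-13=12
Product=13*12=156


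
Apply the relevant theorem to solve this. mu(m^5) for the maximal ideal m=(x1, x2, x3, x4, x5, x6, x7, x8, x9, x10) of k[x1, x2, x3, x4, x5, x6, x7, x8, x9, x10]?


Graded Nakayama: mu(m^d) = dim_k (m^d/m^(d+1)) = #degree-5 monomials in 10 vars
C(n+d-1,d)=C(14,5)=2002


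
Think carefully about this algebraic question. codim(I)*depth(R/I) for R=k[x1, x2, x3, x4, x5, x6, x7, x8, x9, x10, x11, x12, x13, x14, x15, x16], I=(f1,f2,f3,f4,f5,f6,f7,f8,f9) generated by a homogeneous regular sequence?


codim=9, depth=dim(R/I)=16-9=7
Product=9*7=63


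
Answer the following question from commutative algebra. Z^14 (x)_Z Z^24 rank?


rank(M(x)N) = rank(M)*rank(N)
14*24 = 336


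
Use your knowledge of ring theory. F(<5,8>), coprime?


gcd(5,8)=1 => F=ab-a-b=5*8-5-8=40-13=27


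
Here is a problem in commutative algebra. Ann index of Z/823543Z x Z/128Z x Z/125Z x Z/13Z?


Exponent = lcm of the cyclic orders; pairwise coprime => product.
7^7*2^7*5^3*13^1=823543*128*125*13=171296944000


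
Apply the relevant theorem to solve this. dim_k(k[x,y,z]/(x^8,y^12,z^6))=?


Basis: x^iy^jz^k, i<8,j<12,k<6
8*12*6=576


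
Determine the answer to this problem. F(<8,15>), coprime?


gcd(8,15)=1 => F=ab-a-b=8*15-8-15=120-23=97


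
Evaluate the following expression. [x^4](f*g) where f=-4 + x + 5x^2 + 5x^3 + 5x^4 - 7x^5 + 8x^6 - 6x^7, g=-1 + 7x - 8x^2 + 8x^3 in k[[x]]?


[x^4] = sum a_i*b_j, i+j=4
  1*8=8
  5*-8=-40
  5*7=35
  5*-1=-5
Sum=-2


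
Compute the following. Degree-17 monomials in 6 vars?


C(d+n-1,n-1)=C(22,5)=26334


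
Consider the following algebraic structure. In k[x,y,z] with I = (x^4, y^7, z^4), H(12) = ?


Need i<4, j<7, k<4 with i+j+k=12.
For each i, j ranges over max(0,12-i-3)..min(6,12-i):
  i=0: j in [9,6] -> 0
  i=1: j in [8,6] -> 0
  i=2: j in [7,6] -> 0
  i=3: j in [6,6] -> 1
H(12) = 0+0+0+1 = 1


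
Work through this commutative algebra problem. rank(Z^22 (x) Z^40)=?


rank(M(x)N) = rank(M)*rank(N)
22*40 = 880


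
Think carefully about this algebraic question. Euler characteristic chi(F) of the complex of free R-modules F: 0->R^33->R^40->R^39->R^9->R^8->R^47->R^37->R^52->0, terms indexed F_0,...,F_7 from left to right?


chi = sum (-1)^i * rank:
(-1)^0*33=33
(-1)^1*40=-40
(-1)^2*39=39
(-1)^3*9=-9
(-1)^4*8=8
(-1)^5*47=-47
(-1)^6*37=37
(-1)^7*52=-52
chi=-31


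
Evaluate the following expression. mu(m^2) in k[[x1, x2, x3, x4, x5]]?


C(n+d-1,d)=C(6,2)=15


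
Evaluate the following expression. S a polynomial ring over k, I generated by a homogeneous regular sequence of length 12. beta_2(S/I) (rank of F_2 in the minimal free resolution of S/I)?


Regular sequence => Koszul complex is the minimal free resolution.
Syz_1 minimally generated by Koszul relations f_i*e_j - f_j*e_i (i<j): mu(Syz_1) = beta_2 = C(m,2) = m(m-1)/2
m=12
12*11/2 = 66


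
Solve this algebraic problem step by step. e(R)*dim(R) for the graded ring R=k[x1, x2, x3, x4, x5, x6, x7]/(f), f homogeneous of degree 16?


e(R)=deg(f)=16, dim(R)=7-1=6
e*dim=16*6=96


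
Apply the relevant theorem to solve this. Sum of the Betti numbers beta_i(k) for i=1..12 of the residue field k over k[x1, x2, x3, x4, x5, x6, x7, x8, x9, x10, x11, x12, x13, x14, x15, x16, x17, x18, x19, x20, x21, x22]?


Koszul resolution: beta_i(k)=C(n,i), n=22
C(22,1)=22, C(22,2)=231, C(22,3)=1540, C(22,4)=7315, C(22,5)=26334, C(22,6)=74613, C(22,7)=170544, C(22,8)=319770, C(22,9)=497420, C(22,10)=646646, C(22,11)=705432, C(22,12)=646646
Sum=3096513


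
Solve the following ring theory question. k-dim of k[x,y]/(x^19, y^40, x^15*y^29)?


k[x,y]/I, I = (x^19, y^40, x^15*y^29)
Rect: 19x40=760. Corner: (19-15)x(40-29)=44.
dim = 760-44 = 716


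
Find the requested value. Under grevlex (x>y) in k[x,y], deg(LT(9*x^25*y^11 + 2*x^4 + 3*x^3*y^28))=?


LT: 9*x^25*y^11
deg_x=25, deg_y=11
Total=25+11=36


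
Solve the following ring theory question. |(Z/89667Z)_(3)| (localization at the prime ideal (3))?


3-primary part: 89667=3^7*41
Size=3^7=2187


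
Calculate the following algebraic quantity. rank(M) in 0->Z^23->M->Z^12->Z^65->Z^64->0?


Alt sum=0:
(-1)^0*23 + (-1)^1*? + (-1)^2*12 + (-1)^3*65 + (-1)^4*64=0
rank(M)=34


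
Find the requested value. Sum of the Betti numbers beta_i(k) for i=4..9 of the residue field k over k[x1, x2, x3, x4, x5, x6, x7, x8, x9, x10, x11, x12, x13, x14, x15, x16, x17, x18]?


Koszul resolution: beta_i(k)=C(n,i), n=18
C(18,4)=3060, C(18,5)=8568, C(18,6)=18564, C(18,7)=31824, C(18,8)=43758, C(18,9)=48620
Sum=154394


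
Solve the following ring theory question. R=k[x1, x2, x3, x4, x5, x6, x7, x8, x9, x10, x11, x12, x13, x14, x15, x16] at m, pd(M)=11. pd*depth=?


pd+depth=16
depth=16-11=5
pd*depth=11*5=55


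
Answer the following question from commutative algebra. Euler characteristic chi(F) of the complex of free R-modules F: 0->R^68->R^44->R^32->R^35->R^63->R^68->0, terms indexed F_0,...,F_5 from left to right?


chi = sum (-1)^i * rank:
(-1)^0*68=68
(-1)^1*44=-44
(-1)^2*32=32
(-1)^3*35=-35
(-1)^4*63=63
(-1)^5*68=-68
chi=16


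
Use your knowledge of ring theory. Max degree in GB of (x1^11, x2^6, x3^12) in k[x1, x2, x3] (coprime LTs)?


Pure powers, coprime LTs => already GB.
Degrees: 11, 6, 12
Max=12


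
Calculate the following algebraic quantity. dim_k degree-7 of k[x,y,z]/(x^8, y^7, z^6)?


Need i<8, j<7, k<6 with i+j+k=7.
For each i, j ranges over max(0,7-i-5)..min(6,7-i):
  i=0: j in [2,6] -> 5
  i=1: j in [1,6] -> 6
  i=2: j in [0,5] -> 6
  i=3: j in [0,4] -> 5
  i=4: j in [0,3] -> 4
  i=5: j in [0,2] -> 3
  i=6: j in [0,1] -> 2
  i=7: j in [0,0] -> 1
H(7) = 5+6+6+5+4+3+2+1 = 32


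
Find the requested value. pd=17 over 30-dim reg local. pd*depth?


pd+depth=30
depth=30-17=13
pd*depth=17*13=221


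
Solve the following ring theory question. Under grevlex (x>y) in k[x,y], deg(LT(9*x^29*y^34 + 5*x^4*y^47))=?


LT: 9*x^29*y^34
deg_x=29, deg_y=34
Total=29+34=63


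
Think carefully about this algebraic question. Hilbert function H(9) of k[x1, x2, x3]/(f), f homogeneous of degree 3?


C(11,2)-C(8,2)=55-28=27


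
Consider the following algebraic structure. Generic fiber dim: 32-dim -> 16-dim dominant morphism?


dim(fiber)=dim(X)-dim(Y)=32-16=16


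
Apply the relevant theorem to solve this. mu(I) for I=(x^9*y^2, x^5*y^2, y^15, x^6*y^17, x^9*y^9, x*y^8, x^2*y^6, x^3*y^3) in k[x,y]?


Remove redundant (divisible by others).
x^6*y^17 redundant.
x^9*y^2 redundant.
x^9*y^9 redundant.
Min: x^5*y^2, x^3*y^3, x^2*y^6, x*y^8, y^15
Count=5


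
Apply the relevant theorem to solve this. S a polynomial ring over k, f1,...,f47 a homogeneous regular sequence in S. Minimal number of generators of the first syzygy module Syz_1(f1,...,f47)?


Regular sequence => Koszul complex is the minimal free resolution.
Syz_1 minimally generated by Koszul relations f_i*e_j - f_j*e_i (i<j): mu(Syz_1) = beta_2 = C(m,2) = m(m-1)/2
m=47
47*46/2 = 1081


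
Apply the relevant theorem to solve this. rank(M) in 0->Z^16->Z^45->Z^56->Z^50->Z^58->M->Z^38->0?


Alt sum=0:
(-1)^0*16 + (-1)^1*45 + (-1)^2*56 + (-1)^3*50 + (-1)^4*58 + (-1)^5*? + (-1)^6*38=0
rank(M)=73


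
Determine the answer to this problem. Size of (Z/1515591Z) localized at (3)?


3-primary part: 1515591=3^9*77
Size=3^9=19683


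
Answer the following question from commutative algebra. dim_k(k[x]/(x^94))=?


Basis: 1,x,...,x^93
dim=94


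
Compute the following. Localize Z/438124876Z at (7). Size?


7-primary part: 438124876=7^8*76
Size=7^8=5764801


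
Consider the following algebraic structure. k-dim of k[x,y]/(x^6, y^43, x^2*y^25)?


k[x,y]/I, I = (x^6, y^43, x^2*y^25)
Rect: 6x43=258. Corner: (6-2)x(43-25)=72.
dim = 258-72 = 186


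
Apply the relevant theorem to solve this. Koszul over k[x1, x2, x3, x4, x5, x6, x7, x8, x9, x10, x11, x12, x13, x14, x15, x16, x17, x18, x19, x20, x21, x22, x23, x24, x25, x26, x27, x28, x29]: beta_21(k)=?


C(n,i)=C(29,21)=4292145


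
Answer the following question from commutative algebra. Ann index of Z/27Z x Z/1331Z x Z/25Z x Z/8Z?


Exponent = lcm of the cyclic orders; pairwise coprime => product.
3^3*11^3*5^2*2^3=27*1331*25*8=7187400


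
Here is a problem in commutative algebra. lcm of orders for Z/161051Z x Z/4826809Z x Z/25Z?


Exponent = lcm of the cyclic orders; pairwise coprime => product.
11^5*13^6*5^2=161051*4826809*25=19434060406475


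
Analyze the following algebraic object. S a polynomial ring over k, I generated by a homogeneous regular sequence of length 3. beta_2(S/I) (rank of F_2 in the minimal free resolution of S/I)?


Regular sequence => Koszul complex is the minimal free resolution.
Syz_1 minimally generated by Koszul relations f_i*e_j - f_j*e_i (i<j): mu(Syz_1) = beta_2 = C(m,2) = m(m-1)/2
m=3
3*2/2 = 3


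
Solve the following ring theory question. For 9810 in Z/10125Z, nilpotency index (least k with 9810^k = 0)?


9810^k mod 10125:
k=1: 9810
k=2: 8100
k=3: 0
First zero at k = 3


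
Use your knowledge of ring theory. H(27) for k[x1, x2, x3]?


C(d+n-1,n-1)=C(29,2)=406


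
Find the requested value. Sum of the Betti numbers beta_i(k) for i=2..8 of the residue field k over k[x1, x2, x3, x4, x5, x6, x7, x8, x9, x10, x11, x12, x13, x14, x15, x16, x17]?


Koszul resolution: beta_i(k)=C(n,i), n=17
C(17,2)=136, C(17,3)=680, C(17,4)=2380, C(17,5)=6188, C(17,6)=12376, C(17,7)=19448, C(17,8)=24310
Sum=65518


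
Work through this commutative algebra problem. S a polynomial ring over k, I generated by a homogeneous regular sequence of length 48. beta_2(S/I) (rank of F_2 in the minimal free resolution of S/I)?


Regular sequence => Koszul complex is the minimal free resolution.
Syz_1 minimally generated by Koszul relations f_i*e_j - f_j*e_i (i<j): mu(Syz_1) = beta_2 = C(m,2) = m(m-1)/2
m=48
48*47/2 = 1128


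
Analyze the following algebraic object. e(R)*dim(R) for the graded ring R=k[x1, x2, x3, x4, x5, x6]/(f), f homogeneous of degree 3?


e(R)=deg(f)=3, dim(R)=6-1=5
e*dim=3*5=15


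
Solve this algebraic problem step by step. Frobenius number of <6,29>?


gcd(6,29)=1 => F=ab-a-b=6*29-6-29=174-35=139


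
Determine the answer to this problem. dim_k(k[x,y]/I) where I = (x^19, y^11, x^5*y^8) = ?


k[x,y]/I, I = (x^19, y^11, x^5*y^8)
Rect: 19x11=209. Corner: (19-5)x(11-8)=42.
dim = 209-42 = 167


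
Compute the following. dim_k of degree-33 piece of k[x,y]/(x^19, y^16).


k[x,y], I = (x^19, y^16), d = 33
Need i < 19 and d-i < 16.
Range: 18 <= i <= 18.
H(33) = 1


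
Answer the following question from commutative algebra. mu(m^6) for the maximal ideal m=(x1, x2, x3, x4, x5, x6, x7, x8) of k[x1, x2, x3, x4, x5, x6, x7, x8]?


Graded Nakayama: mu(m^d) = dim_k (m^d/m^(d+1)) = #degree-6 monomials in 8 vars
C(n+d-1,d)=C(13,6)=1716


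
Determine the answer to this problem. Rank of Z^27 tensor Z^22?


rank(M(x)N) = rank(M)*rank(N)
27*22 = 594


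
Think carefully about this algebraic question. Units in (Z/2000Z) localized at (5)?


Local ring = Z/125Z.
phi(125) = 5^2*(5-1) = 100


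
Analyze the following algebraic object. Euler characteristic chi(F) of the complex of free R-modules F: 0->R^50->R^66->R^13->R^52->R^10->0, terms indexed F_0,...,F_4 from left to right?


chi = sum (-1)^i * rank:
(-1)^0*50=50
(-1)^1*66=-66
(-1)^2*13=13
(-1)^3*52=-52
(-1)^4*10=10
chi=-45


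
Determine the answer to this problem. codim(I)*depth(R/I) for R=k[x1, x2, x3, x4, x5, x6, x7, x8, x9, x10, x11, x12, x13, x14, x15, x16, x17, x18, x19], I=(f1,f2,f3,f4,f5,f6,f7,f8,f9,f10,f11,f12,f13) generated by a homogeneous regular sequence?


codim=13, depth=dim(R/I)=19-13=6
Product=13*6=78


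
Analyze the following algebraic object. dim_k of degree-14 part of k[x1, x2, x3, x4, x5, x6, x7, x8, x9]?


C(d+n-1,n-1)=C(22,8)=319770


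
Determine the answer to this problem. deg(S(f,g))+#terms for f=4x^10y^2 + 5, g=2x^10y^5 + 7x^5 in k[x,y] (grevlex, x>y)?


LT(f)=4x^10y^2, LT(g)=2x^10y^5
lcm(LM)=x^10y^5
S(f,g) (scaled by 8 to clear denominators) = 2y^3*f - 4*g = -28x^5 + 10y^3
2 terms, deg 5.
5+2=7


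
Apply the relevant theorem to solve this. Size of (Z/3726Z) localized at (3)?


3-primary part: 3726=3^4*46
Size=3^4=81


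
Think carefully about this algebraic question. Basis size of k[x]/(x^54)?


Basis: 1,x,...,x^53
dim=54


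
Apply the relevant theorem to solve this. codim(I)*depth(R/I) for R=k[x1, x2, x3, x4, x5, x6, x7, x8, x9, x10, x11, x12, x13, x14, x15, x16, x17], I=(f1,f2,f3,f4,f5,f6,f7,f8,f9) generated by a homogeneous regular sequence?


codim=9, depth=dim(R/I)=17-9=8
Product=9*8=72


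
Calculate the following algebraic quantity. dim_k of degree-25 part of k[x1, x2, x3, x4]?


C(d+n-1,n-1)=C(28,3)=3276


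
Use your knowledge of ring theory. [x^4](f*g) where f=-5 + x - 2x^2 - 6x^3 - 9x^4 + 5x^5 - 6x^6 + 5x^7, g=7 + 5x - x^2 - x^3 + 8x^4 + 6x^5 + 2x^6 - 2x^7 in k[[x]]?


[x^4] = sum a_i*b_j, i+j=4
  -5*8=-40
  1*-1=-1
  -2*-1=2
  -6*5=-30
  -9*7=-63
Sum=-132


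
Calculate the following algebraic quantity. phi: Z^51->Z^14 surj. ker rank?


rank(ker) = 51-14 = 37


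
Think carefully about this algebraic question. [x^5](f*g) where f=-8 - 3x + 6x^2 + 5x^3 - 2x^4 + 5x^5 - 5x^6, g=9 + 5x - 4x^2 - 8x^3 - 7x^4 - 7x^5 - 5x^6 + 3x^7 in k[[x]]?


[x^5] = sum a_i*b_j, i+j=5
  -8*-7=56
  -3*-7=21
  6*-8=-48
  5*-4=-20
  -2*5=-10
  5*9=45
Sum=44


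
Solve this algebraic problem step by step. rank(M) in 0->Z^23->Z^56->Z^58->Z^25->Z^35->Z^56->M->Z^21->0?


Alt sum=0:
(-1)^0*23 + (-1)^1*56 + (-1)^2*58 + (-1)^3*25 + (-1)^4*35 + (-1)^5*56 + (-1)^6*? + (-1)^7*21=0
rank(M)=42


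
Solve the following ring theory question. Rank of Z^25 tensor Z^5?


rank(M(x)N) = rank(M)*rank(N)
25*5 = 125


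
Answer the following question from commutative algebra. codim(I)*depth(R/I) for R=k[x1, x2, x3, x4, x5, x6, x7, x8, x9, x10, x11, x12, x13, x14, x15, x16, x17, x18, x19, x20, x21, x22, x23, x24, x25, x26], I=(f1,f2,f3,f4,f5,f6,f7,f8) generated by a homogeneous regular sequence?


codim=8, depth=dim(R/I)=26-8=18
Product=8*18=144


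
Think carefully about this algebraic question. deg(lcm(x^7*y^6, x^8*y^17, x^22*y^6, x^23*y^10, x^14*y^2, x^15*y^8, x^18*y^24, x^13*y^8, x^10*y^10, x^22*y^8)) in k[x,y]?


lcm = componentwise max:
x: max(7,8,22,23,14,15,18,13,10,22)=23
y: max(6,17,6,10,2,8,24,8,10,8)=24
Total=23+24=47


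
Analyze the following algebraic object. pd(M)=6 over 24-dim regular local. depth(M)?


pd+depth=depth(R)=24
depth=24-6=18


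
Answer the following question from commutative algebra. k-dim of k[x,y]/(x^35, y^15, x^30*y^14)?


k[x,y]/I, I = (x^35, y^15, x^30*y^14)
Rect: 35x15=525. Corner: (35-30)x(15-14)=5.
dim = 525-5 = 520


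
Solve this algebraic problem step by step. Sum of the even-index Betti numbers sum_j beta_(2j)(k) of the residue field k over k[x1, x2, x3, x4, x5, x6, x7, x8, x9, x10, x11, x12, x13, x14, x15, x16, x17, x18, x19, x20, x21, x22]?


Koszul resolution: beta_i(k)=C(n,i), n=22
sum_even C(22,i) = 2^(n-1) = 2^21 = 2097152


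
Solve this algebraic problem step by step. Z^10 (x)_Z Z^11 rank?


rank(M(x)N) = rank(M)*rank(N)
10*11 = 110


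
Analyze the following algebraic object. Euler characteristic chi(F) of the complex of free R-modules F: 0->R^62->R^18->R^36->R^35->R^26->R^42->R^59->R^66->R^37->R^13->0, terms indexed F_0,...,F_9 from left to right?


chi = sum (-1)^i * rank:
(-1)^0*62=62
(-1)^1*18=-18
(-1)^2*36=36
(-1)^3*35=-35
(-1)^4*26=26
(-1)^5*42=-42
(-1)^6*59=59
(-1)^7*66=-66
(-1)^8*37=37
(-1)^9*13=-13
chi=46


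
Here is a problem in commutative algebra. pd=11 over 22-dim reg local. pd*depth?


pd+depth=22
depth=22-11=11
pd*depth=11*11=121


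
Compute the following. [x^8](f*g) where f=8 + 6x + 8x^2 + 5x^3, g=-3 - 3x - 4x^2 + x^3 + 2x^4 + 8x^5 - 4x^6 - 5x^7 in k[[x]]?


[x^8] = sum a_i*b_j, i+j=8
  6*-5=-30
  8*-4=-32
  5*8=40
Sum=-22


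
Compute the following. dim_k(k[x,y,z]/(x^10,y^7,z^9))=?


Basis: x^iy^jz^k, i<10,j<7,k<9
10*7*9=630


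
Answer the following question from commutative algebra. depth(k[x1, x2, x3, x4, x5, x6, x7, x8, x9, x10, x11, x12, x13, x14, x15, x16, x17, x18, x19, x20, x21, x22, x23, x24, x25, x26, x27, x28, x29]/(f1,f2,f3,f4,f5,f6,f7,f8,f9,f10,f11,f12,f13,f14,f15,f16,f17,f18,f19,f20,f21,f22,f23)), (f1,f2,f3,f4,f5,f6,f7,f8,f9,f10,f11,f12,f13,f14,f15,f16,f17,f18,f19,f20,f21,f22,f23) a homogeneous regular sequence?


depth(R)=29
depth(R/I)=29-23=6


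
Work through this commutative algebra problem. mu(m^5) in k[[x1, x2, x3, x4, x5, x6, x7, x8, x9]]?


C(n+d-1,d)=C(13,5)=1287


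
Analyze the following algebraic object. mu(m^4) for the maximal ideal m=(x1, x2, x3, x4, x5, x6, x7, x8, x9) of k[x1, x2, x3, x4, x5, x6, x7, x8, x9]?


Graded Nakayama: mu(m^d) = dim_k (m^d/m^(d+1)) = #degree-4 monomials in 9 vars
C(n+d-1,d)=C(12,4)=495


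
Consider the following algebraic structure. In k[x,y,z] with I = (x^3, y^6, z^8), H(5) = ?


Need i<3, j<6, k<8 with i+j+k=5.
For each i, j ranges over max(0,5-i-7)..min(5,5-i):
  i=0: j in [0,5] -> 6
  i=1: j in [0,4] -> 5
  i=2: j in [0,3] -> 4
H(5) = 6+5+4 = 15


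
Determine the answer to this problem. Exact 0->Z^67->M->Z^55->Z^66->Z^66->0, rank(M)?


Alt sum=0:
(-1)^0*67 + (-1)^1*? + (-1)^2*55 + (-1)^3*66 + (-1)^4*66=0
rank(M)=122


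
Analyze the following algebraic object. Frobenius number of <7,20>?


gcd(7,20)=1 => F=ab-a-b=7*20-7-20=140-27=113


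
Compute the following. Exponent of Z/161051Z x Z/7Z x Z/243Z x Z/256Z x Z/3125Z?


Exponent = lcm of the cyclic orders; pairwise coprime => product.
11^5*7^1*3^5*2^8*5^5=161051*7*243*256*3125=219158200800000


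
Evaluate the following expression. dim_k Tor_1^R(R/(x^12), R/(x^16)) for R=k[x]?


Tor_1(R/I,R/J)=(I cap J)/IJ=(x^16)/(x^28)
dim=28-16=min(12,16)=12


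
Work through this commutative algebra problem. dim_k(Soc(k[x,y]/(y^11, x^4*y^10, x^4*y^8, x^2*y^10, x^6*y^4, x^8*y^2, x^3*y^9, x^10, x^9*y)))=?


Socle = ann(m) = span of standard monomials u with x*u, y*u in I (staircase corners).
Redundant generators: x^4*y^10
Minimal generators: x^10, x^9*y, x^8*y^2, x^6*y^4, x^4*y^8, x^3*y^9, x^2*y^10, y^11
Corners: xy^10, x^2y^9, x^3y^8, x^5y^7, x^7y^3, x^8y, x^9
Socle dim=7


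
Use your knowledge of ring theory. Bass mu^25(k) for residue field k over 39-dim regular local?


C(n,i)=C(39,25)=15084504396


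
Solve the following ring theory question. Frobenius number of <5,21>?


gcd(5,21)=1 => F=ab-a-b=5*21-5-21=105-26=79


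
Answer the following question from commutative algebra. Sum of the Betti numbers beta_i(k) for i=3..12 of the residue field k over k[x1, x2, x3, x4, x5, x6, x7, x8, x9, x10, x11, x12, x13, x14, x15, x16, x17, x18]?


Koszul resolution: beta_i(k)=C(n,i), n=18
C(18,3)=816, C(18,4)=3060, C(18,5)=8568, C(18,6)=18564, C(18,7)=31824, C(18,8)=43758, C(18,9)=48620, C(18,10)=43758, C(18,11)=31824, C(18,12)=18564
Sum=249356


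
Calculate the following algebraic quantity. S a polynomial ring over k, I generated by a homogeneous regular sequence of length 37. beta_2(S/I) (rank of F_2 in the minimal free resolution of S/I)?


Regular sequence => Koszul complex is the minimal free resolution.
Syz_1 minimally generated by Koszul relations f_i*e_j - f_j*e_i (i<j): mu(Syz_1) = beta_2 = C(m,2) = m(m-1)/2
m=37
37*36/2 = 666


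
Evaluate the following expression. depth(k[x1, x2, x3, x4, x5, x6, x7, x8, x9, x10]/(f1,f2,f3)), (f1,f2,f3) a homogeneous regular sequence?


depth(R)=10
depth(R/I)=10-3=7


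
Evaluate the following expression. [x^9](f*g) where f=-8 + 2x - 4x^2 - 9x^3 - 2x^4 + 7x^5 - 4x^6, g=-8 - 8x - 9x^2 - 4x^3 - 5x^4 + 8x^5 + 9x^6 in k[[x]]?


[x^9] = sum a_i*b_j, i+j=9
  -9*9=-81
  -2*8=-16
  7*-5=-35
  -4*-4=16
Sum=-116


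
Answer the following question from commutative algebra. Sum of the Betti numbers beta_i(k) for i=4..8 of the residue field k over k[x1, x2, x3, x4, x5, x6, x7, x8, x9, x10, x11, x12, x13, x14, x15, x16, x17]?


Koszul resolution: beta_i(k)=C(n,i), n=17
C(17,4)=2380, C(17,5)=6188, C(17,6)=12376, C(17,7)=19448, C(17,8)=24310
Sum=64702


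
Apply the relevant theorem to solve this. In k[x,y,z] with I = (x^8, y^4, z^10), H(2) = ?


Need i<8, j<4, k<10 with i+j+k=2.
For each i, j ranges over max(0,2-i-9)..min(3,2-i):
  i=0: j in [0,2] -> 3
  i=1: j in [0,1] -> 2
  i=2: j in [0,0] -> 1
H(2) = 3+2+1 = 6


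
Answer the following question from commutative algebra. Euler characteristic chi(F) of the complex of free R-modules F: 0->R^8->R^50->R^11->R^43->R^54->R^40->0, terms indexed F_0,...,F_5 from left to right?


chi = sum (-1)^i * rank:
(-1)^0*8=8
(-1)^1*50=-50
(-1)^2*11=11
(-1)^3*43=-43
(-1)^4*54=54
(-1)^5*40=-40
chi=-60


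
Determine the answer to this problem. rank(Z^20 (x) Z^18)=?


rank(M(x)N) = rank(M)*rank(N)
20*18 = 360


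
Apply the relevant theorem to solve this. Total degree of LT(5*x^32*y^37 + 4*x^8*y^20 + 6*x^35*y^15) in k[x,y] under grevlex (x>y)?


LT: 5*x^32*y^37
deg_x=32, deg_y=37
Total=32+37=69


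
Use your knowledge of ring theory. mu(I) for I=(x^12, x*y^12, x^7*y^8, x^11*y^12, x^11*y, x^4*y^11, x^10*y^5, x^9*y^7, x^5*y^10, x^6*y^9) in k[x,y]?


Remove redundant (divisible by others).
x^11*y^12 redundant.
Min: x^12, x^11*y, x^10*y^5, x^9*y^7, x^7*y^8, x^6*y^9, x^5*y^10, x^4*y^11, x*y^12
Count=9


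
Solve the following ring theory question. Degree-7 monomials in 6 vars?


C(d+n-1,n-1)=C(12,5)=792


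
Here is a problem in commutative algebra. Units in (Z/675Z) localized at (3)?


Local ring = Z/27Z.
phi(27) = 3^2*(3-1) = 18


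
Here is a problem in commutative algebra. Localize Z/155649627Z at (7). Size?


7-primary part: 155649627=7^8*27
Size=7^8=5764801


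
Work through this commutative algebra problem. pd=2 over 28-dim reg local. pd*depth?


pd+depth=28
depth=28-2=26
pd*depth=2*26=52


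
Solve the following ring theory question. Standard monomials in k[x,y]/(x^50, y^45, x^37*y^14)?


k[x,y]/I, I = (x^50, y^45, x^37*y^14)
Rect: 50x45=2250. Corner: (50-37)x(45-14)=403.
dim = 2250-403 = 1847


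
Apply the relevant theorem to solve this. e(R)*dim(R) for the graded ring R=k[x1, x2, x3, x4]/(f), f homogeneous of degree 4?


e(R)=deg(f)=4, dim(R)=4-1=3
e*dim=4*3=12


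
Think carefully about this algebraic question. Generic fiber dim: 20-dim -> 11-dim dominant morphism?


dim(fiber)=dim(X)-dim(Y)=20-11=9


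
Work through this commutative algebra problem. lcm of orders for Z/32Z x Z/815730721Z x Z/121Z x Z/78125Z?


Exponent = lcm of the cyclic orders; pairwise coprime => product.
2^5*13^8*11^2*5^7=32*815730721*121*78125=246758543102500000


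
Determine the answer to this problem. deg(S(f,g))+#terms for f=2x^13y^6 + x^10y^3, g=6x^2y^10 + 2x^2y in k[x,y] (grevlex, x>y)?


LT(f)=2x^13y^6, LT(g)=6x^2y^10
lcm(LM)=x^13y^10
S(f,g) (scaled by 12 to clear denominators) = 6y^4*f - 2x^11*g = 6x^10y^7 - 4x^13y
2 terms, deg 17.
17+2=19


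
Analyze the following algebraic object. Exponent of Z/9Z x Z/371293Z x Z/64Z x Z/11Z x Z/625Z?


Exponent = lcm of the cyclic orders; pairwise coprime => product.
3^2*13^5*2^6*11^1*5^4=9*371293*64*11*625=1470320280000


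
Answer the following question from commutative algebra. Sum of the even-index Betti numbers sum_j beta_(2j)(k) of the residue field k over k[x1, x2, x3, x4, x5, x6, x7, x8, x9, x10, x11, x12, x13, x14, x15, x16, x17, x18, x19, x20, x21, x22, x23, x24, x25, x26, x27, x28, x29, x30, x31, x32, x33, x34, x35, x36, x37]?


Koszul resolution: beta_i(k)=C(n,i), n=37
sum_even C(37,i) = 2^(n-1) = 2^36 = 68719476736


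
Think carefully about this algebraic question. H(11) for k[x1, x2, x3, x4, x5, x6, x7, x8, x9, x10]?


C(d+n-1,n-1)=C(20,9)=167960


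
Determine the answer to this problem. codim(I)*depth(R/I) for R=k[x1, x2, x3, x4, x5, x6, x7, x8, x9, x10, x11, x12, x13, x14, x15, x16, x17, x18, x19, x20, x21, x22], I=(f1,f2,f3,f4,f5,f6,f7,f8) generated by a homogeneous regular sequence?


codim=8, depth=dim(R/I)=22-8=14
Product=8*14=112


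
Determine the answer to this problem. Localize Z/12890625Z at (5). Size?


5-primary part: 12890625=5^8*33
Size=5^8=390625


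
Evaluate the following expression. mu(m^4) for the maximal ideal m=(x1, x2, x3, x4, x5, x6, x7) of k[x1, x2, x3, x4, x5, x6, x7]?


Graded Nakayama: mu(m^d) = dim_k (m^d/m^(d+1)) = #degree-4 monomials in 7 vars
C(n+d-1,d)=C(10,4)=210
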